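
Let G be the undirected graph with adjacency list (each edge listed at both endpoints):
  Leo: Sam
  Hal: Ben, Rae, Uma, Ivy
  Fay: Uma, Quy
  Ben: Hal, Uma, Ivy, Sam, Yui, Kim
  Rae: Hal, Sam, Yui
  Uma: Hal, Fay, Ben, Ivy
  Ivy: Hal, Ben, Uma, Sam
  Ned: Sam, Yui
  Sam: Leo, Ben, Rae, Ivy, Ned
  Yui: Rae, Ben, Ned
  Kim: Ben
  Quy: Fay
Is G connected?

Starting from Leo and exploring outward reaches every vertex (Leo, Sam, Ben, Rae, Ned, Ivy, Uma, Yui, Kim, Hal, Fay, Quy); the graph is connected.

Yes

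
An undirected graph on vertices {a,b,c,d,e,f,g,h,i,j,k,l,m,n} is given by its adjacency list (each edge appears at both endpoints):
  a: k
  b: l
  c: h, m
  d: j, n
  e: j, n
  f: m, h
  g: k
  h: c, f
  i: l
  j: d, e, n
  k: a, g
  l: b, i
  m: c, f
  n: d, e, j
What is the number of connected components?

Component: {a, g, k}
Component: {b, i, l}
Component: {c, f, h, m}
Component: {d, e, j, n}

4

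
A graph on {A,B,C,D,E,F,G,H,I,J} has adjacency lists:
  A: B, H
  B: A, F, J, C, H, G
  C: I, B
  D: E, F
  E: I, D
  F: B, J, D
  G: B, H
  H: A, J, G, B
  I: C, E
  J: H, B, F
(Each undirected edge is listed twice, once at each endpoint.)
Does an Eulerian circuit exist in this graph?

Degrees: A:2, B:6, C:2, D:2, E:2, F:3, G:2, H:4, I:2, J:3
Vertices with odd degree: F, J. An Eulerian circuit requires all degrees even.

No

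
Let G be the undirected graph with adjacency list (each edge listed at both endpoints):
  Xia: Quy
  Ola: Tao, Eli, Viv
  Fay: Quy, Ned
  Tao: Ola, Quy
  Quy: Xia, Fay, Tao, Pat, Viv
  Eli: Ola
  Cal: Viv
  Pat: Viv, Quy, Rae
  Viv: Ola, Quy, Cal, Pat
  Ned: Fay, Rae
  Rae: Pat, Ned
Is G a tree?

|V| = 11, |E| = 13.
A tree on 11 vertices has exactly 10 edges; this graph has 13, so it contains a cycle and is not a tree.

No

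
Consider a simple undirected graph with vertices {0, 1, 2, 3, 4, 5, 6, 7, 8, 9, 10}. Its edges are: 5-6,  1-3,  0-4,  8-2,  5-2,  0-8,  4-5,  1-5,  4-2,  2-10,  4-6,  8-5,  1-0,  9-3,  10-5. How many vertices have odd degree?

4

Degrees: 0:3, 1:3, 2:4, 3:2, 4:4, 5:6, 6:2, 7:0, 8:3, 9:1, 10:2
Odd-degree vertices: 0, 1, 8, 9.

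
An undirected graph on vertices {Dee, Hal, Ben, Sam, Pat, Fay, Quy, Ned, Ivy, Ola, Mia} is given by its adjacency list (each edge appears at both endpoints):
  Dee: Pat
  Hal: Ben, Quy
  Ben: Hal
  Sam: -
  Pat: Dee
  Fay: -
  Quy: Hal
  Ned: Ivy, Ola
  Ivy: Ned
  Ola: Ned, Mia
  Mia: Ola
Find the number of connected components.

Component: {Sam}
Component: {Fay}
Component: {Dee, Pat}
Component: {Hal, Ben, Quy}
Component: {Ned, Ivy, Ola, Mia}

5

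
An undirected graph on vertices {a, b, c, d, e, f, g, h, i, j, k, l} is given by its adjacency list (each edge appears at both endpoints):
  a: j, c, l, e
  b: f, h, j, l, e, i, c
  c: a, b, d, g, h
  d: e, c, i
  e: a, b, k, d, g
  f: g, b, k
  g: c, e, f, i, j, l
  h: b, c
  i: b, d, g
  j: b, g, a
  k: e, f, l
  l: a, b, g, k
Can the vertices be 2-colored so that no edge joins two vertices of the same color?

The cycle c-h-b-c has length 3, which is odd, so the graph is not bipartite.

No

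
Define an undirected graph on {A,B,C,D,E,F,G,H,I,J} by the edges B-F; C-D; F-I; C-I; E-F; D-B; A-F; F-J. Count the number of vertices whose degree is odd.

4

Degrees: A:1, B:2, C:2, D:2, E:1, F:5, G:0, H:0, I:2, J:1
Odd-degree vertices: A, E, F, J.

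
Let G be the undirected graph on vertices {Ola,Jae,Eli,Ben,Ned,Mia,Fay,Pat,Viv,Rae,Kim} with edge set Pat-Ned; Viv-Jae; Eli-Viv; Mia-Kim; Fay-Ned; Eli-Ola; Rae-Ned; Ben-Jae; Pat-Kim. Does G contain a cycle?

No

The graph has 11 vertices, 9 edges, and 2 connected components.
Since 9 = 11 - 2, the graph is a forest and contains no cycle.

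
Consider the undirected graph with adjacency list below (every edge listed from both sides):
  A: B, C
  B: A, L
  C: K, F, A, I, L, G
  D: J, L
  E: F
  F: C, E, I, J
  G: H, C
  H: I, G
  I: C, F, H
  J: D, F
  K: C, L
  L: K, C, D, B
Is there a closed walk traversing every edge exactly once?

No

Degrees: A:2, B:2, C:6, D:2, E:1, F:4, G:2, H:2, I:3, J:2, K:2, L:4
E, I have odd degree; an Eulerian circuit needs every degree to be even, so none exists.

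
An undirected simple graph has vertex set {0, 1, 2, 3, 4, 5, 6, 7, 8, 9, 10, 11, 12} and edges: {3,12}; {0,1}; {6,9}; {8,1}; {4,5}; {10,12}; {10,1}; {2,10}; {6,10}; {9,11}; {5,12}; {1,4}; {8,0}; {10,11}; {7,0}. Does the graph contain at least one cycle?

|V| = 13, |E| = 15, number of components = 1.
One cycle is 0-8-1-0.

Yes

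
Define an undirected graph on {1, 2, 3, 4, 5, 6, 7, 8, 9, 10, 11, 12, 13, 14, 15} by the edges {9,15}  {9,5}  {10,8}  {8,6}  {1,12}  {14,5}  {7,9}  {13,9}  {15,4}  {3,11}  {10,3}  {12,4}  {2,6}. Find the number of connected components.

Component: {2, 3, 6, 8, 10, 11}
Component: {1, 4, 5, 7, 9, 12, 13, 14, 15}

2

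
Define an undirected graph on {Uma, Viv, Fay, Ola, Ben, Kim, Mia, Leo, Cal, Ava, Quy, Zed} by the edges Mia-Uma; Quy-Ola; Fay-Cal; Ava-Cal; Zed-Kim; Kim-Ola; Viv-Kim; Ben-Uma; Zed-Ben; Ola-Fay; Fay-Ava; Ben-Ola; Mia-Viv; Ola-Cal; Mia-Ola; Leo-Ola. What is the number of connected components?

1

Component: {Uma, Viv, Fay, Ola, Ben, Kim, Mia, Leo, Cal, Ava, Quy, Zed}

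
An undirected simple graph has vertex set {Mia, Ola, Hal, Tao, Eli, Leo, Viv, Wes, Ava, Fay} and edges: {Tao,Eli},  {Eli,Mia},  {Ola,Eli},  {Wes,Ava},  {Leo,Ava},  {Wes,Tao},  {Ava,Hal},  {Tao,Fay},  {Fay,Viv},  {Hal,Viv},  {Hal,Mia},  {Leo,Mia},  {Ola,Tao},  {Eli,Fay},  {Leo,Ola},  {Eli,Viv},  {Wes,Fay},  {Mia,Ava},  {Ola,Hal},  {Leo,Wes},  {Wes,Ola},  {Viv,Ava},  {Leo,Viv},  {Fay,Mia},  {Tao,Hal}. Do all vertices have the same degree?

Degrees: Mia:5, Ola:5, Hal:5, Tao:5, Eli:5, Leo:5, Viv:5, Wes:5, Ava:5, Fay:5
Every vertex has degree 5, so the graph is 5-regular.

Yes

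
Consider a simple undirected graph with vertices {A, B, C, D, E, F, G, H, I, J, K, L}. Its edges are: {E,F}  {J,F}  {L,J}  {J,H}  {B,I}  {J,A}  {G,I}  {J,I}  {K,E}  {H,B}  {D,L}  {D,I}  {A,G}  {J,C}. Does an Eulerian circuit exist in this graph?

Degrees: A:2, B:2, C:1, D:2, E:2, F:2, G:2, H:2, I:4, J:6, K:1, L:2
Vertices with odd degree: C, K. An Eulerian circuit requires all degrees even.

No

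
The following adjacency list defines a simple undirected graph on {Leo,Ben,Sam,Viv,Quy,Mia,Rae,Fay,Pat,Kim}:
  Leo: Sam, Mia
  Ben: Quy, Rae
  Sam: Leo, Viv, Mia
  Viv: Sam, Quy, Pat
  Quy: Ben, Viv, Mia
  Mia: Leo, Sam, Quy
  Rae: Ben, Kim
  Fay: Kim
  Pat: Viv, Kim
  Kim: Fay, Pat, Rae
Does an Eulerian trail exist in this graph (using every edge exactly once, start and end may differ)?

Degrees: Leo:2, Ben:2, Sam:3, Viv:3, Quy:3, Mia:3, Rae:2, Fay:1, Pat:2, Kim:3
Odd-degree vertices: Sam, Viv, Quy, Mia, Fay, Kim (6 total).
An Eulerian trail requires 0 or 2 odd-degree vertices; here there are 6.

No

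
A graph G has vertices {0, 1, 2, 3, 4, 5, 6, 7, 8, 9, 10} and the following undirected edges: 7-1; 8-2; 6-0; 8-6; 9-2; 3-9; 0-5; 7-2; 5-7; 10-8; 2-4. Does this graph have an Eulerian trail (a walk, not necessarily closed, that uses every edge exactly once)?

No

Degrees: 0:2, 1:1, 2:4, 3:1, 4:1, 5:2, 6:2, 7:3, 8:3, 9:2, 10:1
Odd-degree vertices: 1, 3, 4, 7, 8, 10 (6 total).
An Eulerian trail requires 0 or 2 odd-degree vertices; here there are 6.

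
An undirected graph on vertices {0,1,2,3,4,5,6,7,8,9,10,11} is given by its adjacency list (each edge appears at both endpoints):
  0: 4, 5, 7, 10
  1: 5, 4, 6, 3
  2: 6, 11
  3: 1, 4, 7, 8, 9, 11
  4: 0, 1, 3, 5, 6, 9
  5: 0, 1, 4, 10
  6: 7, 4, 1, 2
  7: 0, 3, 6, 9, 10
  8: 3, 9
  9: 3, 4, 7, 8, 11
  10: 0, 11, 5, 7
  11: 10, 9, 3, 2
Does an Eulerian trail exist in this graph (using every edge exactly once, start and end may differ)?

Degrees: 0:4, 1:4, 2:2, 3:6, 4:6, 5:4, 6:4, 7:5, 8:2, 9:5, 10:4, 11:4
Odd-degree vertices: 7, 9 (2 total).
The non-isolated vertices are connected and exactly 2 have odd degree, so an Eulerian trail exists (from 7 to 9).

Yes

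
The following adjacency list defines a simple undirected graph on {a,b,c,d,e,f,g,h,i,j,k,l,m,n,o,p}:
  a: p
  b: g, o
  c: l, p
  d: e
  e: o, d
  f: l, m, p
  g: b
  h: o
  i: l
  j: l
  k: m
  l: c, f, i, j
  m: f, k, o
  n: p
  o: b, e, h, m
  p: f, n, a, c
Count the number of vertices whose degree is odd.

10

Degrees: a:1, b:2, c:2, d:1, e:2, f:3, g:1, h:1, i:1, j:1, k:1, l:4, m:3, n:1, o:4, p:4
Odd-degree vertices: a, d, f, g, h, i, j, k, m, n.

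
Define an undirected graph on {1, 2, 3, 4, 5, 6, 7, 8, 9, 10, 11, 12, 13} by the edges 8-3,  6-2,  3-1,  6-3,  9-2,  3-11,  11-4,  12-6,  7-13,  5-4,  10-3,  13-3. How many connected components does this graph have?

Component: {1, 2, 3, 4, 5, 6, 7, 8, 9, 10, 11, 12, 13}

1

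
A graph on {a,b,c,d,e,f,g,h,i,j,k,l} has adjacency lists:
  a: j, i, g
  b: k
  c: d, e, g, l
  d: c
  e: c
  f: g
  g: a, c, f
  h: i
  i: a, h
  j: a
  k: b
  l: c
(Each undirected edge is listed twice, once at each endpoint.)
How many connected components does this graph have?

Component: {b, k}
Component: {a, c, d, e, f, g, h, i, j, l}

2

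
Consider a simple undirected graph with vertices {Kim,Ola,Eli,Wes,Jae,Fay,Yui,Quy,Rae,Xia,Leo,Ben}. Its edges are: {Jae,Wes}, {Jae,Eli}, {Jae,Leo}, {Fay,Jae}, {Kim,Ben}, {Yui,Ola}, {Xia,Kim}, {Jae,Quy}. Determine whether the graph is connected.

No

Component: {Rae}
Component: {Ola, Yui}
Component: {Kim, Xia, Ben}
Component: {Eli, Wes, Jae, Fay, Quy, Leo}
There are 4 separate components, so the graph is not connected.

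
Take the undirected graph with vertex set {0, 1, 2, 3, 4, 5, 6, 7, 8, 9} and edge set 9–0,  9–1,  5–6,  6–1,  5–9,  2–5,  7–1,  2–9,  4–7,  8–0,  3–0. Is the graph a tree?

No

|V| = 10, |E| = 11.
Connected but with 11 > 9 edges, so it has a cycle and is not a tree.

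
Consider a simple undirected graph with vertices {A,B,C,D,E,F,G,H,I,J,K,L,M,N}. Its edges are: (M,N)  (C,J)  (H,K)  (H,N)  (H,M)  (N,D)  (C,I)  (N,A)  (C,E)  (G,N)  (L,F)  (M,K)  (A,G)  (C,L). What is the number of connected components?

3

Component: {B}
Component: {C, E, F, I, J, L}
Component: {A, D, G, H, K, M, N}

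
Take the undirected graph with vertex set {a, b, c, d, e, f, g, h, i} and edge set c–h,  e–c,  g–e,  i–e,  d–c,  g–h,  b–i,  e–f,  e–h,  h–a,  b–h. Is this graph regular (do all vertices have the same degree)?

Degrees: a:1, b:2, c:3, d:1, e:5, f:1, g:2, h:5, i:2
Degrees are not all equal (e.g. deg(a)=1 but deg(e)=5); not regular.

No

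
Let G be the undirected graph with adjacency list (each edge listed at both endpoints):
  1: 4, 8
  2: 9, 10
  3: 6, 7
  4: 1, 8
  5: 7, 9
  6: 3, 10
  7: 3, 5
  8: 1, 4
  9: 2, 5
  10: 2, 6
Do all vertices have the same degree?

Yes

Degrees: 1:2, 2:2, 3:2, 4:2, 5:2, 6:2, 7:2, 8:2, 9:2, 10:2
All degrees equal 2; the graph is regular.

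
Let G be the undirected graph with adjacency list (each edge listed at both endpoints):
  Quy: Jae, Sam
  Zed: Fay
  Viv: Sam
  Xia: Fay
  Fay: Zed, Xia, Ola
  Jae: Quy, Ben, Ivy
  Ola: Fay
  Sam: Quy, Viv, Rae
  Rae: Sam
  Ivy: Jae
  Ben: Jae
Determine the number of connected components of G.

Component: {Zed, Xia, Fay, Ola}
Component: {Quy, Viv, Jae, Sam, Rae, Ivy, Ben}

2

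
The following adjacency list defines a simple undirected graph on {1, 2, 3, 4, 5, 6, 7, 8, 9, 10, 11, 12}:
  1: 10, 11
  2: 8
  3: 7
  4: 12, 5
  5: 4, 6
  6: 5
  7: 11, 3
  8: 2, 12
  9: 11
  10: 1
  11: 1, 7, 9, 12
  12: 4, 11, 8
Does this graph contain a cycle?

The graph has 12 vertices, 11 edges, and 1 connected component.
Since 11 = 12 - 1, the graph is a forest and contains no cycle.

No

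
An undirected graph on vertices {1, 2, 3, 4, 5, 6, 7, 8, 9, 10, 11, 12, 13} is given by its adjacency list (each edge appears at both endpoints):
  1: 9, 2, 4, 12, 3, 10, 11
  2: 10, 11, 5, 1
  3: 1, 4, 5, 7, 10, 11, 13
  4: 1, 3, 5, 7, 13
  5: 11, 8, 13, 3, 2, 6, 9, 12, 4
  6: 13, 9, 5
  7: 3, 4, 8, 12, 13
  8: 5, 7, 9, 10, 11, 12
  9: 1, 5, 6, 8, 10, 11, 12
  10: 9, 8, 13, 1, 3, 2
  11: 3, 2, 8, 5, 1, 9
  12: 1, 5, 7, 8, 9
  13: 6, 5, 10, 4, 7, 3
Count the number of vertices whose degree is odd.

8

Degrees: 1:7, 2:4, 3:7, 4:5, 5:9, 6:3, 7:5, 8:6, 9:7, 10:6, 11:6, 12:5, 13:6
Odd-degree vertices: 1, 3, 4, 5, 6, 7, 9, 12.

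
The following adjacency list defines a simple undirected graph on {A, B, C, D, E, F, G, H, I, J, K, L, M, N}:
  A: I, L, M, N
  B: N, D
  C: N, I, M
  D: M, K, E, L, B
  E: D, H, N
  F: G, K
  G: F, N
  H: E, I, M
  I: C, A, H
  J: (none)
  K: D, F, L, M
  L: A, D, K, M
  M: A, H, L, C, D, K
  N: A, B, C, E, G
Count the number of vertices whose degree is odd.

6

Degrees: A:4, B:2, C:3, D:5, E:3, F:2, G:2, H:3, I:3, J:0, K:4, L:4, M:6, N:5
Odd-degree vertices: C, D, E, H, I, N.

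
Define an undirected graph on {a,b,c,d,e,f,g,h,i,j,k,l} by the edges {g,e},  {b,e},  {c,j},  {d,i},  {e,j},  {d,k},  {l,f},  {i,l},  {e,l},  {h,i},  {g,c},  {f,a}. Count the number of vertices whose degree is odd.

Degrees: a:1, b:1, c:2, d:2, e:4, f:2, g:2, h:1, i:3, j:2, k:1, l:3
Odd-degree vertices: a, b, h, i, k, l.

6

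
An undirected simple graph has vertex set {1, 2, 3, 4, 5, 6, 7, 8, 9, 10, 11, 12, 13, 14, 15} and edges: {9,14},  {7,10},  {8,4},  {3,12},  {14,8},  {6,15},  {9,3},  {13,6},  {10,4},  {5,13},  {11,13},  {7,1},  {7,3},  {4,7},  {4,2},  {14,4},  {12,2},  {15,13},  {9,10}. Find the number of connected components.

Component: {5, 6, 11, 13, 15}
Component: {1, 2, 3, 4, 7, 8, 9, 10, 12, 14}

2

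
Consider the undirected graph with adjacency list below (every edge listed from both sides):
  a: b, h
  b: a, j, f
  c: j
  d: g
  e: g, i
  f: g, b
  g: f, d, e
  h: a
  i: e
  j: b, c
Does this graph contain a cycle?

|V| = 10, |E| = 9, number of components = 1.
A forest on 10 vertices with 1 component has exactly 9 edges, which matches — so no cycle.

No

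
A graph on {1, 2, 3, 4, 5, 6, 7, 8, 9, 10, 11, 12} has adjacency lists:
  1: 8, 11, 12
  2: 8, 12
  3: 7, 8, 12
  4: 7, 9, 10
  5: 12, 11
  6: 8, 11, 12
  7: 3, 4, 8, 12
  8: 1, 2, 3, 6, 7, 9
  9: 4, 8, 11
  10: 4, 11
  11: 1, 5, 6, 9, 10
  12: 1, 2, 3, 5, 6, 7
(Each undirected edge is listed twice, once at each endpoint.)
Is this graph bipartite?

The cycle 3-7-12-3 has length 3, which is odd, so the graph is not bipartite.

No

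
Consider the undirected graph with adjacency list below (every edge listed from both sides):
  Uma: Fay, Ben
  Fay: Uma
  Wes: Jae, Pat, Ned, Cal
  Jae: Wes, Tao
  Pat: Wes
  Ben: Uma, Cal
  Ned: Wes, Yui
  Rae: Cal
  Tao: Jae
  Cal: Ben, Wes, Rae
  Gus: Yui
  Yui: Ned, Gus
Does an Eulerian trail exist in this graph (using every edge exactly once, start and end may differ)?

No

Degrees: Uma:2, Fay:1, Wes:4, Jae:2, Pat:1, Ben:2, Ned:2, Rae:1, Tao:1, Cal:3, Gus:1, Yui:2
Odd-degree vertices: Fay, Pat, Rae, Tao, Cal, Gus (6 total).
With 6 odd-degree vertices (more than two), no single trail can use every edge.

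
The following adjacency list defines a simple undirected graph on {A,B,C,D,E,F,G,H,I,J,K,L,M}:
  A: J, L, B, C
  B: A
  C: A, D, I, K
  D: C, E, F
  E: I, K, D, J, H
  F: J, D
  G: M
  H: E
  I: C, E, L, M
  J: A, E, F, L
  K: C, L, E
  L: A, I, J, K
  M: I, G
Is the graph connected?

A breadth-first search from A visits A, J, B, C, L, E, F, K, D, I, H, M, G — all 13 vertices — so the graph is connected.

Yes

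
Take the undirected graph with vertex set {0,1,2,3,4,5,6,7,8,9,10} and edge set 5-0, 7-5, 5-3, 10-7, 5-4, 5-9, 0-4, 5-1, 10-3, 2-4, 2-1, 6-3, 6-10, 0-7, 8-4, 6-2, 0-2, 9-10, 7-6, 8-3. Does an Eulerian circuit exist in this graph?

Degrees: 0:4, 1:2, 2:4, 3:4, 4:4, 5:6, 6:4, 7:4, 8:2, 9:2, 10:4
All degrees are even and the non-isolated vertices are connected — an Eulerian circuit exists.

Yes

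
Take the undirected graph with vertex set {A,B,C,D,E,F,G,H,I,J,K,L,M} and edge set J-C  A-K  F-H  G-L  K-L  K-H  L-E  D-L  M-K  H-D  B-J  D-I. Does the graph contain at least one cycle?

The graph has 13 vertices, 12 edges, and 2 connected components.
Since 12 > 13 - 2, a cycle must exist; for instance K-L-D-H-K.

Yes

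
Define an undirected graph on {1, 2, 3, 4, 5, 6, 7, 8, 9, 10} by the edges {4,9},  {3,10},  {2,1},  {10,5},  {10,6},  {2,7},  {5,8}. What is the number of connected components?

Component: {4, 9}
Component: {1, 2, 7}
Component: {3, 5, 6, 8, 10}

3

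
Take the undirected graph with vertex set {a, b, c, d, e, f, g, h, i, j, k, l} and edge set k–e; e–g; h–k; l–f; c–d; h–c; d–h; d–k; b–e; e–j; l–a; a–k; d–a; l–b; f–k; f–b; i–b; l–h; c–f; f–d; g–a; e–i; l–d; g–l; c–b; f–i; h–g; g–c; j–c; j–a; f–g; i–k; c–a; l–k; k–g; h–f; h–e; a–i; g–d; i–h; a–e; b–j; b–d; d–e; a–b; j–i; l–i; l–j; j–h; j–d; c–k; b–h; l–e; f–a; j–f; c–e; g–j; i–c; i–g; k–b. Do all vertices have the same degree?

Degrees: a:10, b:10, c:10, d:10, e:10, f:10, g:10, h:10, i:10, j:10, k:10, l:10
Every vertex has degree 10, so the graph is 10-regular.

Yes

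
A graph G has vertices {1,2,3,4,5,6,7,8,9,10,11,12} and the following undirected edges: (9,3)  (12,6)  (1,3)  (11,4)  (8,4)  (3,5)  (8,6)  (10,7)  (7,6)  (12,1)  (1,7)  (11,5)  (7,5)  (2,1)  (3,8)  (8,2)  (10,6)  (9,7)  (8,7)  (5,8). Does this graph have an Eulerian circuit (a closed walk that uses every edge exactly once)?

Degrees: 1:4, 2:2, 3:4, 4:2, 5:4, 6:4, 7:6, 8:6, 9:2, 10:2, 11:2, 12:2
Every vertex has even degree and the edges form a single connected piece, so an Eulerian circuit exists.

Yes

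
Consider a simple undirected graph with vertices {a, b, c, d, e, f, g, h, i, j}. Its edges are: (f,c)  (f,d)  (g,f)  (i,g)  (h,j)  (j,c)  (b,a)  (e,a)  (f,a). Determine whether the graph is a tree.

|V| = 10, |E| = 9.
It is connected with exactly 9 edges, hence acyclic — it is a tree.

Yes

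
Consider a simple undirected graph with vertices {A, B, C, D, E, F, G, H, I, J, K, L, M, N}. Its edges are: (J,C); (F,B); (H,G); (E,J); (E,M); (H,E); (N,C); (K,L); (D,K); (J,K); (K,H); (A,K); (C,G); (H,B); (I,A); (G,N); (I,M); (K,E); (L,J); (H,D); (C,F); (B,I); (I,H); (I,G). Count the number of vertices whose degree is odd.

2

Degrees: A:2, B:3, C:4, D:2, E:4, F:2, G:4, H:6, I:5, J:4, K:6, L:2, M:2, N:2
Odd-degree vertices: B, I.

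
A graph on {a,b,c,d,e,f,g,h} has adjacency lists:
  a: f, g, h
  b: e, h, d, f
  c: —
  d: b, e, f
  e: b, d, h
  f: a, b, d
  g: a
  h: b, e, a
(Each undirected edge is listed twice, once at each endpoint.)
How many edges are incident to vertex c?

c has no neighbors.

0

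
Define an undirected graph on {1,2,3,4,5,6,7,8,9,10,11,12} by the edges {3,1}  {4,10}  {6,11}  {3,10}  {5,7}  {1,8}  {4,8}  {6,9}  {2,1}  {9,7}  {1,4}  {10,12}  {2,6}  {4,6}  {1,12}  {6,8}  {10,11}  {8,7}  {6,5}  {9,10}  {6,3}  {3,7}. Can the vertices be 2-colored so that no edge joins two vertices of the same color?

The cycle 4-8-1-4 has length 3, which is odd, so the graph is not bipartite.

No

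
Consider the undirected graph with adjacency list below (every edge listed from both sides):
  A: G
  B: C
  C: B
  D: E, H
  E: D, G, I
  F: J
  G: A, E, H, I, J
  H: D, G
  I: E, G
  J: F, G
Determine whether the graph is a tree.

No

The graph has 10 vertices and 10 edges.
It is not connected, so it is not a tree.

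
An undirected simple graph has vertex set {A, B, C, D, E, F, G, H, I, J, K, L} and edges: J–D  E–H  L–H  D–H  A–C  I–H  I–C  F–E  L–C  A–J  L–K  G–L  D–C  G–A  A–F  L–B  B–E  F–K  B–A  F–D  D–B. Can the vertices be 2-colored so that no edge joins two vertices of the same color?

No

The cycle B-D-F-K-L-B has length 5, which is odd, so the graph is not bipartite.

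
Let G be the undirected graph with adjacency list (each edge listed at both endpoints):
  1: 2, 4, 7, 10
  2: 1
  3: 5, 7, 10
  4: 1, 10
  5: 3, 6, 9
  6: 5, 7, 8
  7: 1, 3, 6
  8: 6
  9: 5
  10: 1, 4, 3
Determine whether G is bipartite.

1-4-10-1 is an odd cycle (length 3), and a bipartite graph can contain only even cycles.

No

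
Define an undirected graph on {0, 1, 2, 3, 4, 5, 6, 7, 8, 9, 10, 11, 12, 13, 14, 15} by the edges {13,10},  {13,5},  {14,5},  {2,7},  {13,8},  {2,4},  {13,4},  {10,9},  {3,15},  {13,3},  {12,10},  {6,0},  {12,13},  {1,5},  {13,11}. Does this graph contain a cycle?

The graph has 16 vertices, 15 edges, and 2 connected components.
Since 15 > 16 - 2, a cycle must exist; for instance 13-10-12-13.

Yes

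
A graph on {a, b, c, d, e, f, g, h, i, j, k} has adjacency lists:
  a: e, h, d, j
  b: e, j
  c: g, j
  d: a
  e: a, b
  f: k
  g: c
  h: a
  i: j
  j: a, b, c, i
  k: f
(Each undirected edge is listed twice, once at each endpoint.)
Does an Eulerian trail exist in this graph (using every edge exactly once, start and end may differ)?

No

Degrees: a:4, b:2, c:2, d:1, e:2, f:1, g:1, h:1, i:1, j:4, k:1
Odd-degree vertices: d, f, g, h, i, k (6 total).
An Eulerian trail requires 0 or 2 odd-degree vertices; here there are 6.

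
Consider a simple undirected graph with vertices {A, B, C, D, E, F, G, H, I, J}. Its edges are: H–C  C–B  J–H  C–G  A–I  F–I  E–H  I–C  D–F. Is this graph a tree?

Yes

The graph has 10 vertices and 9 edges.
It is connected with exactly 9 edges, hence acyclic — it is a tree.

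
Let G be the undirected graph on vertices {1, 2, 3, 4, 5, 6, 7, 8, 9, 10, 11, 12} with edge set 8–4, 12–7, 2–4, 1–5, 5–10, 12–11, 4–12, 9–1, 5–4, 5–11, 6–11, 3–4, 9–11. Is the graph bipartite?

Yes

Color {2, 3, 5, 6, 8, 9, 12} black and {1, 4, 7, 10, 11} white. No edge joins two same-colored vertices, so the graph is bipartite.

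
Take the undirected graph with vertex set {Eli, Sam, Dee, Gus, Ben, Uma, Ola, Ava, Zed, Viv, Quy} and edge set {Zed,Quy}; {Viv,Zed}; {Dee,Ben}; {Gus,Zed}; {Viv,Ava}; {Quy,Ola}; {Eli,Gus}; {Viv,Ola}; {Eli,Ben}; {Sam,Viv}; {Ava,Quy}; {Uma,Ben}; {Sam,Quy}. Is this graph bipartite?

Yes

A valid 2-coloring puts {Gus, Ben, Viv, Quy} on one side and {Eli, Sam, Dee, Uma, Ola, Ava, Zed} on the other; every edge crosses between the two sides.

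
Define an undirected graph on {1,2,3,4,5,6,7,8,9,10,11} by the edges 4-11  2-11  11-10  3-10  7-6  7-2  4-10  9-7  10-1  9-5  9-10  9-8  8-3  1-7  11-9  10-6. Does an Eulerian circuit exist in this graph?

Degrees: 1:2, 2:2, 3:2, 4:2, 5:1, 6:2, 7:4, 8:2, 9:5, 10:6, 11:4
Vertices with odd degree: 5, 9. An Eulerian circuit requires all degrees even.

No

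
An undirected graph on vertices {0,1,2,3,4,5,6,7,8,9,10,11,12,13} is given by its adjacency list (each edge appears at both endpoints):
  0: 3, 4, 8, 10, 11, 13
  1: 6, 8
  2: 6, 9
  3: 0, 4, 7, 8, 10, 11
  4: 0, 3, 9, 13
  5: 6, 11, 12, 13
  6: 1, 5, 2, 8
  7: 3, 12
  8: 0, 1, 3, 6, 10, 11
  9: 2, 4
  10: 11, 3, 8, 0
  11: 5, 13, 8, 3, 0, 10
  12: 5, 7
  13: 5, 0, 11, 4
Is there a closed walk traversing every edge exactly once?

Yes

Degrees: 0:6, 1:2, 2:2, 3:6, 4:4, 5:4, 6:4, 7:2, 8:6, 9:2, 10:4, 11:6, 12:2, 13:4
All degrees are even and the non-isolated vertices are connected — an Eulerian circuit exists.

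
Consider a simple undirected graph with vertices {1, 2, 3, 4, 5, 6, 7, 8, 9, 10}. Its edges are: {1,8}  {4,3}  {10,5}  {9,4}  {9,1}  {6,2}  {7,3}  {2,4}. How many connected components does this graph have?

Component: {5, 10}
Component: {1, 2, 3, 4, 6, 7, 8, 9}

2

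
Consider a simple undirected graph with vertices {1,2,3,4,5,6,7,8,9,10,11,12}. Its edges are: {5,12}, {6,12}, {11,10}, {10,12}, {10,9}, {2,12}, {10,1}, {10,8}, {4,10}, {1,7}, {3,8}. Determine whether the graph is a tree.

Yes

The graph has 12 vertices and 11 edges.
It is connected with exactly 11 edges, hence acyclic — it is a tree.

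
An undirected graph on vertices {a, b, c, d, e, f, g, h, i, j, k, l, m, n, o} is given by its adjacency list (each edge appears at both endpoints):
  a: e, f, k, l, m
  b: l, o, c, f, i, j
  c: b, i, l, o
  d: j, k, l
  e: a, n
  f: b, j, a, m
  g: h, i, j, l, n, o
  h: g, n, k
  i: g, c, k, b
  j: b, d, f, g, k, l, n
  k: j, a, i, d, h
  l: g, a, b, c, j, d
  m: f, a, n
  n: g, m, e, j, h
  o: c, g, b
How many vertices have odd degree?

Degrees: a:5, b:6, c:4, d:3, e:2, f:4, g:6, h:3, i:4, j:7, k:5, l:6, m:3, n:5, o:3
Odd-degree vertices: a, d, h, j, k, m, n, o.

8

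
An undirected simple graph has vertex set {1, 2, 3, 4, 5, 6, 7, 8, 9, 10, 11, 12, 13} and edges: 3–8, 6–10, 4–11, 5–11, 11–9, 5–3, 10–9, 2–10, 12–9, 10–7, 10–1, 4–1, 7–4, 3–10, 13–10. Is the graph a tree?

No

The graph has 13 vertices and 15 edges.
A tree on 13 vertices has exactly 12 edges; this graph has 15, so it contains a cycle and is not a tree.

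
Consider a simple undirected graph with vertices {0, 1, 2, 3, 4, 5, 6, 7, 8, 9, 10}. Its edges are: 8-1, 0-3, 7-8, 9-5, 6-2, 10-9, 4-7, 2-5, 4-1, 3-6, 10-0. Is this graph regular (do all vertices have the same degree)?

Degrees: 0:2, 1:2, 2:2, 3:2, 4:2, 5:2, 6:2, 7:2, 8:2, 9:2, 10:2
Every vertex has degree 2, so the graph is 2-regular.

Yes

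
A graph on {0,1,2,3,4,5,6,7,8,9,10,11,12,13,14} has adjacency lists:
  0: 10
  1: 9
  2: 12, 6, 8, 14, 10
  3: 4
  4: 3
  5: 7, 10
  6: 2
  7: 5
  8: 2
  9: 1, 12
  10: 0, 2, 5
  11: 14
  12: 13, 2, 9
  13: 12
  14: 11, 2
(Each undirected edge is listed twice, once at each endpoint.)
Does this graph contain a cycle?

The graph has 15 vertices, 13 edges, and 2 connected components.
Since 13 = 15 - 2, the graph is a forest and contains no cycle.

No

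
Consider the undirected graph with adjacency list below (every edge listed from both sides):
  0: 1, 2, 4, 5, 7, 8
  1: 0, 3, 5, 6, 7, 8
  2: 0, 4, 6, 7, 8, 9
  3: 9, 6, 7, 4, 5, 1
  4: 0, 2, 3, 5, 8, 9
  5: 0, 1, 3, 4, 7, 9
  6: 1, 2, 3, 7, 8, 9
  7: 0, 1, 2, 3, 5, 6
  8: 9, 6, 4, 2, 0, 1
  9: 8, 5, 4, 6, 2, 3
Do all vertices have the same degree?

Degrees: 0:6, 1:6, 2:6, 3:6, 4:6, 5:6, 6:6, 7:6, 8:6, 9:6
Every vertex has degree 6, so the graph is 6-regular.

Yes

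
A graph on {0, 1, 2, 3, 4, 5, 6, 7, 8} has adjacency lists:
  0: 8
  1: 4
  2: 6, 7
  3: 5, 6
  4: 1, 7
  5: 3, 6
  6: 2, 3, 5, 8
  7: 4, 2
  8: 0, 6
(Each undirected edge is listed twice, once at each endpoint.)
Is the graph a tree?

No

The graph has 9 vertices and 9 edges.
A tree on 9 vertices has exactly 8 edges; this graph has 9, so it contains a cycle and is not a tree.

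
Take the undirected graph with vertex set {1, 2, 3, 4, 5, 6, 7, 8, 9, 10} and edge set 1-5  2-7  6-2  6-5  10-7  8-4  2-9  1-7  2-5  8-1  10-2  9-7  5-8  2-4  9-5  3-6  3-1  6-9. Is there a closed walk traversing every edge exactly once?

Degrees: 1:4, 2:6, 3:2, 4:2, 5:5, 6:4, 7:4, 8:3, 9:4, 10:2
5, 8 have odd degree; an Eulerian circuit needs every degree to be even, so none exists.

No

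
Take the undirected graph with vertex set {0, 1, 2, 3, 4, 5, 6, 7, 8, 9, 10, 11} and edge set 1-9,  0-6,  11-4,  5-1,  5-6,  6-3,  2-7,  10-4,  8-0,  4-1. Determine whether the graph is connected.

No

Component: {2, 7}
Component: {0, 1, 3, 4, 5, 6, 8, 9, 10, 11}
No edge joins these 2 groups, so the graph is disconnected.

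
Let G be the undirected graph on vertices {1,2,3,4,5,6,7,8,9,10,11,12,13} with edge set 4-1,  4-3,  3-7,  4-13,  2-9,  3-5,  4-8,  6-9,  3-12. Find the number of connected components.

4

Component: {10}
Component: {11}
Component: {2, 6, 9}
Component: {1, 3, 4, 5, 7, 8, 12, 13}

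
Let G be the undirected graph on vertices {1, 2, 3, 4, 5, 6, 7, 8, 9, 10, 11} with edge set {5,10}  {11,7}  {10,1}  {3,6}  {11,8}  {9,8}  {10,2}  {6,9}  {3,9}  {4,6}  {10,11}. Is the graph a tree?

|V| = 11, |E| = 11.
A tree on 11 vertices has exactly 10 edges; this graph has 11, so it contains a cycle and is not a tree.

No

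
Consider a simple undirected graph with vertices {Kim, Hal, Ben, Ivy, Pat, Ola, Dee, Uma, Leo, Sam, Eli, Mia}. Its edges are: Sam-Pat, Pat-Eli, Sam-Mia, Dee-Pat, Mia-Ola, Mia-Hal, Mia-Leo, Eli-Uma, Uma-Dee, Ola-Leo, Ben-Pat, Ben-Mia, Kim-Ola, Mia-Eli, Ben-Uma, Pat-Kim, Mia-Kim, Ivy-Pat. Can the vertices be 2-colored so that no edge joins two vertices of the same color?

No

The cycle Leo-Ola-Mia-Leo has length 3, which is odd, so the graph is not bipartite.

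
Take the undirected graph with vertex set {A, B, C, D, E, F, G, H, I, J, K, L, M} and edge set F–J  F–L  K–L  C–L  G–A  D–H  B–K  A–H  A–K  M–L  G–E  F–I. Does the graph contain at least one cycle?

No

The graph has 13 vertices, 12 edges, and 1 connected component.
Since 12 = 13 - 1, the graph is a forest and contains no cycle.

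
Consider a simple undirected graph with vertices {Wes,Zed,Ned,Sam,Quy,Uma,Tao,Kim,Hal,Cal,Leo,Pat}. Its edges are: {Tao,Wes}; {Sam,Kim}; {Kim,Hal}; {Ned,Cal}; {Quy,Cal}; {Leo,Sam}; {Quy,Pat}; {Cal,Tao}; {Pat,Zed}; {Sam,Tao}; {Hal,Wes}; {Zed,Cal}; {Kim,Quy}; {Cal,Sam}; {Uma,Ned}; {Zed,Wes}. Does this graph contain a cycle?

Yes

|V| = 12, |E| = 16, number of components = 1.
Since 16 > 12 - 1, a cycle must exist; for instance Wes-Zed-Cal-Sam-Tao-Wes.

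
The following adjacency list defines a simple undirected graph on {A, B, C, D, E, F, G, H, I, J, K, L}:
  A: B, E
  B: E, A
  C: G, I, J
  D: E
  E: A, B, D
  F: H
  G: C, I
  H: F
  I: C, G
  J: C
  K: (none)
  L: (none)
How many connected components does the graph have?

5

Component: {K}
Component: {L}
Component: {F, H}
Component: {A, B, D, E}
Component: {C, G, I, J}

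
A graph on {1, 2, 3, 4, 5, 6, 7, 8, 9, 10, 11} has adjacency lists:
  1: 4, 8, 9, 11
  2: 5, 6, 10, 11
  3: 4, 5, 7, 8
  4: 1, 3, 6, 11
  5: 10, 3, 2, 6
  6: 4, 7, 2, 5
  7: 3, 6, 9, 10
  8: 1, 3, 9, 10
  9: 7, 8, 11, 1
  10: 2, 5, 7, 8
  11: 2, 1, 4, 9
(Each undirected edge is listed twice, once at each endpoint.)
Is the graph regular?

Yes

Degrees: 1:4, 2:4, 3:4, 4:4, 5:4, 6:4, 7:4, 8:4, 9:4, 10:4, 11:4
All degrees equal 4; the graph is regular.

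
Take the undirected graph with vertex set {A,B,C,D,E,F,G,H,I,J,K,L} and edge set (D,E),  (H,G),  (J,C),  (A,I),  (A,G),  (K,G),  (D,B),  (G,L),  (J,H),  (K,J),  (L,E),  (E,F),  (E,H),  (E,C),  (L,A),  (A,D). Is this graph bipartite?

No

The cycle A-G-L-A has length 3, which is odd, so the graph is not bipartite.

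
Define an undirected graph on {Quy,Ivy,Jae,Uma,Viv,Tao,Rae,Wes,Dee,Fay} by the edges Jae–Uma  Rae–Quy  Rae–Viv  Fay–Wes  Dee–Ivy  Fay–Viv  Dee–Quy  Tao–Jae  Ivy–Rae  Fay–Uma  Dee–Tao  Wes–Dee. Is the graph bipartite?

Color {Jae, Rae, Dee, Fay} black and {Quy, Ivy, Uma, Viv, Tao, Wes} white. No edge joins two same-colored vertices, so the graph is bipartite.

Yes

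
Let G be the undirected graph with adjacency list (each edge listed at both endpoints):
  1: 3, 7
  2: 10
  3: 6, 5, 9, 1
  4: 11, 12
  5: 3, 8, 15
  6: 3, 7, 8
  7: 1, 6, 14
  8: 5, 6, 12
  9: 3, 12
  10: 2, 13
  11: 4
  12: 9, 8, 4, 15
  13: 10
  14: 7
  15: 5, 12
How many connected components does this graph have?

2

Component: {2, 10, 13}
Component: {1, 3, 4, 5, 6, 7, 8, 9, 11, 12, 14, 15}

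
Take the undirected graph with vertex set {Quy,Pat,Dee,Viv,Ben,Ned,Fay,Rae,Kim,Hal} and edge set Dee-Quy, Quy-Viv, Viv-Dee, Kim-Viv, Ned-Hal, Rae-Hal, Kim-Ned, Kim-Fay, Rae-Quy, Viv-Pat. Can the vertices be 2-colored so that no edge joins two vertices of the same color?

No

Quy-Dee-Viv-Quy is an odd cycle (length 3), and a bipartite graph can contain only even cycles.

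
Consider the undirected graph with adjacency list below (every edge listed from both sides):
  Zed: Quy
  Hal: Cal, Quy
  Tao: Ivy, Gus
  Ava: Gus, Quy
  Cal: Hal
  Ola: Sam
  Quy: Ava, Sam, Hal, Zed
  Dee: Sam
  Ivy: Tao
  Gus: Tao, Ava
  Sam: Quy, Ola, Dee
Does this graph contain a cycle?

The graph has 11 vertices, 10 edges, and 1 connected component.
Since 10 = 11 - 1, the graph is a forest and contains no cycle.

No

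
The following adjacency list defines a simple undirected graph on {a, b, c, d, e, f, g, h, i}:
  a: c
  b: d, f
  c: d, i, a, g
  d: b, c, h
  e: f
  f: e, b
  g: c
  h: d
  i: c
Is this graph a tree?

Yes

The graph has 9 vertices and 8 edges.
Connected and |E| = |V| - 1, which characterizes a tree.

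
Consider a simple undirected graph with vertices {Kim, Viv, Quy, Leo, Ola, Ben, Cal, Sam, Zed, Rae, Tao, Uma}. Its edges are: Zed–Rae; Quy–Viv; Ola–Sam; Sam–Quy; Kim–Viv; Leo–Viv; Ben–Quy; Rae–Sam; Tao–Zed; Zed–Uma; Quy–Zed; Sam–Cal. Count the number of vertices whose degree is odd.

8

Degrees: Kim:1, Viv:3, Quy:4, Leo:1, Ola:1, Ben:1, Cal:1, Sam:4, Zed:4, Rae:2, Tao:1, Uma:1
Odd-degree vertices: Kim, Viv, Leo, Ola, Ben, Cal, Tao, Uma.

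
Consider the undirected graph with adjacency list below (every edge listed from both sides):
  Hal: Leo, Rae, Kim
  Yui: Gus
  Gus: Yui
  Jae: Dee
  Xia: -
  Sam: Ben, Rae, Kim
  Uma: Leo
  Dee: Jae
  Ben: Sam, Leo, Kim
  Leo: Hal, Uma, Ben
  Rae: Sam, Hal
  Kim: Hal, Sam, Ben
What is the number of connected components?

Component: {Xia}
Component: {Yui, Gus}
Component: {Jae, Dee}
Component: {Hal, Sam, Uma, Ben, Leo, Rae, Kim}

4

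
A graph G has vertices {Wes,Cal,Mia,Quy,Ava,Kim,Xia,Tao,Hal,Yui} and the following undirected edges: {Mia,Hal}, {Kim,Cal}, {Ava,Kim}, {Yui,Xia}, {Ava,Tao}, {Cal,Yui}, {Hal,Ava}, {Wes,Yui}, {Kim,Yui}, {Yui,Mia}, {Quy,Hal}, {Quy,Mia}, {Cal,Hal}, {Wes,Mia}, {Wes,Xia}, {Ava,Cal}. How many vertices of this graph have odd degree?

4

Degrees: Wes:3, Cal:4, Mia:4, Quy:2, Ava:4, Kim:3, Xia:2, Tao:1, Hal:4, Yui:5
Odd-degree vertices: Wes, Kim, Tao, Yui.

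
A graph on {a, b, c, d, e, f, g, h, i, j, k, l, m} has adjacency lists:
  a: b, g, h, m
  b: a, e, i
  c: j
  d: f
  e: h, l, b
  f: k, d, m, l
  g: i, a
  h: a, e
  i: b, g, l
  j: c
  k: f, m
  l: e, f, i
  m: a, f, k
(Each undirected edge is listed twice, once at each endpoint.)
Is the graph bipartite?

No

f-k-m-f is an odd cycle (length 3), and a bipartite graph can contain only even cycles.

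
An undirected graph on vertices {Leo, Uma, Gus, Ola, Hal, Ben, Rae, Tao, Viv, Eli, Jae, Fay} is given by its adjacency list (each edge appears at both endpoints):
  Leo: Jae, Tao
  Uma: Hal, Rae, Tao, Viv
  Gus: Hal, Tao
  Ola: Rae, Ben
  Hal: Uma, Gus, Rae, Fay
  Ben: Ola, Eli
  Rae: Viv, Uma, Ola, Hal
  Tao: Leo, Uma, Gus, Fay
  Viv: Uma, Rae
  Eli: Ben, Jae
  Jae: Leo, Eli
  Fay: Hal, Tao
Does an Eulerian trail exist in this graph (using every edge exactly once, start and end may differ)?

Yes

Degrees: Leo:2, Uma:4, Gus:2, Ola:2, Hal:4, Ben:2, Rae:4, Tao:4, Viv:2, Eli:2, Jae:2, Fay:2
Odd-degree vertices: none (0 total).
With 0 odd-degree vertices and all edges in one connected piece, an Eulerian trail exists.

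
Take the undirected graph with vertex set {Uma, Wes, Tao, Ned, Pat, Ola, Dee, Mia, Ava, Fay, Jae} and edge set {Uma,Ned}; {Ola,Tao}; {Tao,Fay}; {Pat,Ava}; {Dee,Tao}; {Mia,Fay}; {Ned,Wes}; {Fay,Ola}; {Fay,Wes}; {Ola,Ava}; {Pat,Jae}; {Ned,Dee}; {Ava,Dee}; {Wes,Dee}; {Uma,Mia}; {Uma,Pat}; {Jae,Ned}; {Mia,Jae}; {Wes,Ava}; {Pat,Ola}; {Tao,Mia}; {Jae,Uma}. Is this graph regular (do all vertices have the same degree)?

Yes

Degrees: Uma:4, Wes:4, Tao:4, Ned:4, Pat:4, Ola:4, Dee:4, Mia:4, Ava:4, Fay:4, Jae:4
Every vertex has degree 4, so the graph is 4-regular.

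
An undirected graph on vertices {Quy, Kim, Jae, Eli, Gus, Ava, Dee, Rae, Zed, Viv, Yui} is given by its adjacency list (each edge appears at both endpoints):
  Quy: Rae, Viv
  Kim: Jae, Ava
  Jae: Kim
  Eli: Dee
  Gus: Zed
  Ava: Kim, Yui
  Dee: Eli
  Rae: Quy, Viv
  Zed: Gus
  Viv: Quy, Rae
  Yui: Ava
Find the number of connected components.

4

Component: {Eli, Dee}
Component: {Gus, Zed}
Component: {Quy, Rae, Viv}
Component: {Kim, Jae, Ava, Yui}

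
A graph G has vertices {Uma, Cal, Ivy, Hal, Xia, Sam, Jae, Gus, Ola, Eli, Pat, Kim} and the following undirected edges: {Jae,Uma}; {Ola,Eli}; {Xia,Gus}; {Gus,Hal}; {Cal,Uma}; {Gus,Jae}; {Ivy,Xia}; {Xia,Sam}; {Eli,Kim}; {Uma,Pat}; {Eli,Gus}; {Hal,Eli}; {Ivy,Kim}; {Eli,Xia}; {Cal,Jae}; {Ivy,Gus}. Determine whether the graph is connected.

Starting from Uma and exploring outward reaches every vertex (Uma, Jae, Cal, Pat, Gus, Hal, Xia, Ivy, Eli, Sam, Kim, Ola); the graph is connected.

Yes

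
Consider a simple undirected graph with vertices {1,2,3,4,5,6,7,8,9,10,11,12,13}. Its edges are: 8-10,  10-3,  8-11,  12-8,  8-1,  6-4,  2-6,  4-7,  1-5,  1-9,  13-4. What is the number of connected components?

2

Component: {2, 4, 6, 7, 13}
Component: {1, 3, 5, 8, 9, 10, 11, 12}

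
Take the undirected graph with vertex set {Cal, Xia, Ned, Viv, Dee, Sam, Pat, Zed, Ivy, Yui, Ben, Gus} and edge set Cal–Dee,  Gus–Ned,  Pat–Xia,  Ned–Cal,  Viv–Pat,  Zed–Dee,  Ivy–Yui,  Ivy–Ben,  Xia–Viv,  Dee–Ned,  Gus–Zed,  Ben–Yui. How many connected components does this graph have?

4

Component: {Sam}
Component: {Xia, Viv, Pat}
Component: {Ivy, Yui, Ben}
Component: {Cal, Ned, Dee, Zed, Gus}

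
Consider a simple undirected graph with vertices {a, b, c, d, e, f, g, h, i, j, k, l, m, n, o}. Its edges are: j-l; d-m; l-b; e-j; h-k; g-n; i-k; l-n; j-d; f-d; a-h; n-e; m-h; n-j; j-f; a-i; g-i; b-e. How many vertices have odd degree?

6

Degrees: a:2, b:2, c:0, d:3, e:3, f:2, g:2, h:3, i:3, j:5, k:2, l:3, m:2, n:4, o:0
Odd-degree vertices: d, e, h, i, j, l.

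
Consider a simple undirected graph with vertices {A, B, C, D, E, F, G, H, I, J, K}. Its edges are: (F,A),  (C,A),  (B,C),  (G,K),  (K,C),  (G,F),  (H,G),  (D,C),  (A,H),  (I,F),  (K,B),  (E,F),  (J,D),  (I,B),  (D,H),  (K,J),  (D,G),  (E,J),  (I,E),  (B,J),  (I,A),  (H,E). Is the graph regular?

Yes

Degrees: A:4, B:4, C:4, D:4, E:4, F:4, G:4, H:4, I:4, J:4, K:4
All degrees equal 4; the graph is regular.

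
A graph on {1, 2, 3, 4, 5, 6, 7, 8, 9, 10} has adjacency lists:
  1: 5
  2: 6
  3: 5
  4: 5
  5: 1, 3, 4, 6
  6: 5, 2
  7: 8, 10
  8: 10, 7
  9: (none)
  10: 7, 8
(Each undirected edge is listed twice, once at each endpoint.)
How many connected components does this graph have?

3

Component: {9}
Component: {7, 8, 10}
Component: {1, 2, 3, 4, 5, 6}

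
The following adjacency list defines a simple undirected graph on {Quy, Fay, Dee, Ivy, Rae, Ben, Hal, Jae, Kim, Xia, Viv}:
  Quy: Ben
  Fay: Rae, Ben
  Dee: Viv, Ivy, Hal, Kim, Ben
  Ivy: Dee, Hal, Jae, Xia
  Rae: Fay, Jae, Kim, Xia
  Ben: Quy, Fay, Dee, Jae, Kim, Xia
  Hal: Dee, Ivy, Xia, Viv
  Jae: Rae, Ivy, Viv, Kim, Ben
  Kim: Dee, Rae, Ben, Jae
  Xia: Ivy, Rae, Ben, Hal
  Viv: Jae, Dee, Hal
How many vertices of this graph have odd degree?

4

Degrees: Quy:1, Fay:2, Dee:5, Ivy:4, Rae:4, Ben:6, Hal:4, Jae:5, Kim:4, Xia:4, Viv:3
Odd-degree vertices: Quy, Dee, Jae, Viv.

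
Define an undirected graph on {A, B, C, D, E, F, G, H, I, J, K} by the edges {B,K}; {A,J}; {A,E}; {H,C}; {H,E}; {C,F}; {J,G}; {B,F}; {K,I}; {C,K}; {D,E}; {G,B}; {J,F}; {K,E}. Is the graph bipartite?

Yes

A valid 2-coloring puts {B, C, E, I, J} on one side and {A, D, F, G, H, K} on the other; every edge crosses between the two sides.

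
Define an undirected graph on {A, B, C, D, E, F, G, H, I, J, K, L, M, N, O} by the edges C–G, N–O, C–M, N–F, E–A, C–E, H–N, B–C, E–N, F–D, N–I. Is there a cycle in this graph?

|V| = 15, |E| = 11, number of components = 4.
A forest on 15 vertices with 4 components has exactly 11 edges, which matches — so no cycle.

No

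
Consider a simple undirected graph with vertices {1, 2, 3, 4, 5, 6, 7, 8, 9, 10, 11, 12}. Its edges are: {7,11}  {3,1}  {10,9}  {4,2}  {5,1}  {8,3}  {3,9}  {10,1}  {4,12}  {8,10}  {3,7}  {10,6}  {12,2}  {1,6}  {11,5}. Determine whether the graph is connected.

No

Component: {2, 4, 12}
Component: {1, 3, 5, 6, 7, 8, 9, 10, 11}
There are 2 separate components, so the graph is not connected.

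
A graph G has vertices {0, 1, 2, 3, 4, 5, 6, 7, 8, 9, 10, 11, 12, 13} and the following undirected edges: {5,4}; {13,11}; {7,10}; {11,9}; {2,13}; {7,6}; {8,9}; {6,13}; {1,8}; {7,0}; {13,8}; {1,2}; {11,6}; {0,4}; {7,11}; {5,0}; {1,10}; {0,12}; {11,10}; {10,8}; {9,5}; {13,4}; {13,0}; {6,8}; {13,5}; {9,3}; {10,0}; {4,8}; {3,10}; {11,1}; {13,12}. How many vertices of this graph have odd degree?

Degrees: 0:6, 1:4, 2:2, 3:2, 4:4, 5:4, 6:4, 7:4, 8:6, 9:4, 10:6, 11:6, 12:2, 13:8
Odd-degree vertices: none.

0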